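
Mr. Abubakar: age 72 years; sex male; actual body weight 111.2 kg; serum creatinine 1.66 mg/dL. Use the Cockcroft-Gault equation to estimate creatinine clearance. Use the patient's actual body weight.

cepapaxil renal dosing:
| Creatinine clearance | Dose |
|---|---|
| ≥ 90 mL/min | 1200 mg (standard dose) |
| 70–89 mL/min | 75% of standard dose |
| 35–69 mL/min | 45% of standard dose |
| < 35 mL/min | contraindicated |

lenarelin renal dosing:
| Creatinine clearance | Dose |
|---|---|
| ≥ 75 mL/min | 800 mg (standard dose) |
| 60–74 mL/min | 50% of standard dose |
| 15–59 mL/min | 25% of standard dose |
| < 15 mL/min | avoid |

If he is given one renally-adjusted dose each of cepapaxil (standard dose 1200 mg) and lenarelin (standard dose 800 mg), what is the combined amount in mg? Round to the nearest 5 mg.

CrCl = (140 − 72) × 111.2 / (72 × 1.66) = 7561.6 / 119.52 ≈ 63.3 mL/min
CrCl ≈ 63 mL/min.
cepapaxil: 35–69 mL/min → 45% of 1200 mg = 540 mg.
lenarelin: 60–74 mL/min → 50% of 800 mg = 400 mg.
Total = 540 + 400 = 940 mg.

940 mg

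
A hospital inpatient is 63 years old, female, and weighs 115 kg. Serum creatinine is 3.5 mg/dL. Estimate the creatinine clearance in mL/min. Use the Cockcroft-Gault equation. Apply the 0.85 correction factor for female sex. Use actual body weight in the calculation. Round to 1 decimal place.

CrCl = (140 − 63) × 115 / (72 × 3.5) × 0.85 = 8855.0 / 252.00 × 0.85 ≈ 29.9 mL/min

29.9 mL/min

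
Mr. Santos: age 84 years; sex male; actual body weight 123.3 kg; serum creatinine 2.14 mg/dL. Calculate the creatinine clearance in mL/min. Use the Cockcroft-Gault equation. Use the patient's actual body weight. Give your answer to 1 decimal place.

44.8 mL/min

CrCl = (140 − 84) × 123.3 / (72 × 2.14) = 6904.8 / 154.08 ≈ 44.8 mL/min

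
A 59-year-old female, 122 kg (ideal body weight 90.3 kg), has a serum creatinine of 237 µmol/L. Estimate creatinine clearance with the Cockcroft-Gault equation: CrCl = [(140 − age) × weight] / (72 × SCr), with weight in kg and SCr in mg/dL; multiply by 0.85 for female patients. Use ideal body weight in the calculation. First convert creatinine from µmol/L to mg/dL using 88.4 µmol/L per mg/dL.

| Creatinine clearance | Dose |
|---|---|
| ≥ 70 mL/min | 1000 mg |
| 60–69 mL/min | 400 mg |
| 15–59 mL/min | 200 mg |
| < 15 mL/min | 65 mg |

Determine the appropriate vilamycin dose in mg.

SCr = 237 / 88.4 = 2.681 mg/dL
CrCl = (140 − 59) × 90.3 / (72 × 2.681) × 0.85 = 7314.3 / 193.03 × 0.85 ≈ 32.2 mL/min
CrCl ≈ 32 mL/min → bracket 15–59 mL/min.
Dose for this bracket: 200 mg.

200 mg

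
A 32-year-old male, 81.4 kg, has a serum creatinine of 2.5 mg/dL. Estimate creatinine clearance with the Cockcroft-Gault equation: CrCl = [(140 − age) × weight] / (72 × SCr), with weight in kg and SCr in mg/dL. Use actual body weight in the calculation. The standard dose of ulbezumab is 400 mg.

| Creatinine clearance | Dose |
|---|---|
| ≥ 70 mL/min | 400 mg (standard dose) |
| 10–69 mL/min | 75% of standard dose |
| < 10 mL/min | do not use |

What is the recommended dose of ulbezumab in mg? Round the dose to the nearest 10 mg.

300 mg

CrCl = (140 − 32) × 81.4 / (72 × 2.5) = 8791.2 / 180.00 ≈ 48.8 mL/min
CrCl ≈ 49 mL/min → bracket 10–69 mL/min.
75% of 400 mg = 300 mg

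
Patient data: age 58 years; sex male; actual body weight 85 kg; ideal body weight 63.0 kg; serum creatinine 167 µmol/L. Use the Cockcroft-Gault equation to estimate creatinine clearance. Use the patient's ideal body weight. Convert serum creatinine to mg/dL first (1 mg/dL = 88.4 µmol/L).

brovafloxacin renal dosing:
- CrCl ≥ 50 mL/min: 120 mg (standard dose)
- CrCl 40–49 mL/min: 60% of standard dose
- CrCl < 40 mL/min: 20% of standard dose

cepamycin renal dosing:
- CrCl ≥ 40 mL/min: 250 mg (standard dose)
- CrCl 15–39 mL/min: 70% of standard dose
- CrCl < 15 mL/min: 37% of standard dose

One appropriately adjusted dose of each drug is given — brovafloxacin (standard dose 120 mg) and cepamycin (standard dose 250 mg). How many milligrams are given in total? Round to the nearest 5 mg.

SCr = 167 / 88.4 = 1.889 mg/dL
CrCl = (140 − 58) × 63 / (72 × 1.889) = 5166.0 / 136.01 ≈ 38.0 mL/min
CrCl ≈ 38 mL/min.
brovafloxacin: < 40 mL/min → 20% of 120 mg = 24 mg.
cepamycin: 15–39 mL/min → 70% of 250 mg = 175 mg.
Total = 24 + 175 = 199 mg.

200 mg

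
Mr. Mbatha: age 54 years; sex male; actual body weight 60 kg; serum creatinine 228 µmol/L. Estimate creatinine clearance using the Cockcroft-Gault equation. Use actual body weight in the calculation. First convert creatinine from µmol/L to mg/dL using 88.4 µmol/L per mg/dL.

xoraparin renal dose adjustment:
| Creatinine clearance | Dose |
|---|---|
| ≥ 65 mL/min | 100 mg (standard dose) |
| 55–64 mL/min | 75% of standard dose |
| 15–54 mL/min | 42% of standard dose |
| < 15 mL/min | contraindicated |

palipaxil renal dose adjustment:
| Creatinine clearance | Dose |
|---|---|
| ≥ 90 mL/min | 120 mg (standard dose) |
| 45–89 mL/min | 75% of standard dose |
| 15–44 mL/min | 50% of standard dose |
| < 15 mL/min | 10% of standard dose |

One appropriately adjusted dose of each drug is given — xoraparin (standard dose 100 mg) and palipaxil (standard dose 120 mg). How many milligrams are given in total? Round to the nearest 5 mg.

SCr = 228 / 88.4 = 2.579 mg/dL
CrCl = (140 − 54) × 60 / (72 × 2.579) = 5160.0 / 185.69 ≈ 27.8 mL/min
CrCl ≈ 28 mL/min.
xoraparin: 15–54 mL/min → 42% of 100 mg = 42 mg.
palipaxil: 15–44 mL/min → 50% of 120 mg = 60 mg.
Total = 42 + 60 = 102 mg.

100 mg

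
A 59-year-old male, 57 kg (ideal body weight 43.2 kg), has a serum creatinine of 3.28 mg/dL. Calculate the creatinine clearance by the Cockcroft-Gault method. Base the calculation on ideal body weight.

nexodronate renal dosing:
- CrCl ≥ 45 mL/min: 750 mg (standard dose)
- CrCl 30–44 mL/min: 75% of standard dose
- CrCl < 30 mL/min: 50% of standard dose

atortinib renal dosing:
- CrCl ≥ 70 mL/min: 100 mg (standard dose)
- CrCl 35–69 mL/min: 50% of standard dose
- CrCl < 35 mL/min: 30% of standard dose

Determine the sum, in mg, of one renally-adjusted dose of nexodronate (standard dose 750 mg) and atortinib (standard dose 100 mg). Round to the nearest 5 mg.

405 mg

CrCl = (140 − 59) × 43.2 / (72 × 3.28) = 3499.2 / 236.16 ≈ 14.8 mL/min
CrCl ≈ 15 mL/min.
nexodronate: < 30 mL/min → 50% of 750 mg = 375 mg.
atortinib: < 35 mL/min → 30% of 100 mg = 30 mg.
Total = 375 + 30 = 405 mg.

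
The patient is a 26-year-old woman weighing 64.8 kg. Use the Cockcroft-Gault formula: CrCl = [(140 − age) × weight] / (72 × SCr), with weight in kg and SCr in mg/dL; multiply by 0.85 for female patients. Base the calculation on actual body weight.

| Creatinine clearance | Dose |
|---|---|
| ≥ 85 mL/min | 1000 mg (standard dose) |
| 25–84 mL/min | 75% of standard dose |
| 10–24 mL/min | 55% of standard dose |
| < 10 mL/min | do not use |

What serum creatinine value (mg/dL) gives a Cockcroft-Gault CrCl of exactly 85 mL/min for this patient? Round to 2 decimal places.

1.03 mg/dL

Standard dose requires CrCl ≥ 85 mL/min.
Set (140 − 26) × 64.8 × 0.85 / (72 × SCr) = 85
SCr = (140 − 26) × 64.8 × 0.85 / (72 × 85) = 1.026 mg/dL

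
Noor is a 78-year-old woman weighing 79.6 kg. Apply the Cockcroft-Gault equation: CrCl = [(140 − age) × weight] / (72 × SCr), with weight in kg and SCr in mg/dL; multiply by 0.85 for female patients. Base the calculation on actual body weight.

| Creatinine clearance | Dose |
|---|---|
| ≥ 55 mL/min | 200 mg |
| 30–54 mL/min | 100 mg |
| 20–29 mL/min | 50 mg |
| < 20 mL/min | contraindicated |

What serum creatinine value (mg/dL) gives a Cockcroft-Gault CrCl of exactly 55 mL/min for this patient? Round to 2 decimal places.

1.06 mg/dL

Standard dose requires CrCl ≥ 55 mL/min.
Set (140 − 78) × 79.6 × 0.85 / (72 × SCr) = 55
SCr = (140 − 78) × 79.6 × 0.85 / (72 × 55) = 1.059 mg/dL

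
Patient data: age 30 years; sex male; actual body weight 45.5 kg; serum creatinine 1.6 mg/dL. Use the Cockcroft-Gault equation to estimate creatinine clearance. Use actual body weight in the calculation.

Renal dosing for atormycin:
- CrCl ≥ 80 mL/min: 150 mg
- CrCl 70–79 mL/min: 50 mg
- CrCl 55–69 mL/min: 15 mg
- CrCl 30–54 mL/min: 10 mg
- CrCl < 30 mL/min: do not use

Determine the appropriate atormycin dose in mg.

CrCl = (140 − 30) × 45.5 / (72 × 1.6) = 5005.0 / 115.20 ≈ 43.4 mL/min
CrCl ≈ 43 mL/min → bracket 30–54 mL/min.
Dose for this bracket: 10 mg.

10 mg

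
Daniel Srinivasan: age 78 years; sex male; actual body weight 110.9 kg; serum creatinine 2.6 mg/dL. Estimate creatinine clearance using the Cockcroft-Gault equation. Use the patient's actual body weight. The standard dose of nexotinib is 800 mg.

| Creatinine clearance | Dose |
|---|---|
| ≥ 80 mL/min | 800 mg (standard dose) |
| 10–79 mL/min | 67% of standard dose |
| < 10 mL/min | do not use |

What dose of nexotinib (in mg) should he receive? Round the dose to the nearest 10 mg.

540 mg

CrCl = (140 − 78) × 110.9 / (72 × 2.6) = 6875.8 / 187.20 ≈ 36.7 mL/min
CrCl ≈ 37 mL/min → bracket 10–79 mL/min.
67% of 800 mg = 536 mg → 540 mg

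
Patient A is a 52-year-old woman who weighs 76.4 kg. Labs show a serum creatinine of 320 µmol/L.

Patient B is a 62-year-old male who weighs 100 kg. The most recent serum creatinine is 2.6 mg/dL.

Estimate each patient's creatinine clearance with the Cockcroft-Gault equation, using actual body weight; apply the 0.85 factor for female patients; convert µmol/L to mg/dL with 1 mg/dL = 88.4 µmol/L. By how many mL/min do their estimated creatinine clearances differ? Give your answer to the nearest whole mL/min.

20 mL/min

Patient A: SCr = 320 / 88.4 = 3.62 mg/dL
Patient A: CrCl = (140 − 52) × 76.4 / (72 × 3.62) × 0.85 = 6723.2 / 260.64 × 0.85 ≈ 21.9 mL/min
Patient B: CrCl = (140 − 62) × 100 / (72 × 2.6) = 7800.0 / 187.20 ≈ 41.7 mL/min
|21.9 − 41.7| = 19.8 mL/min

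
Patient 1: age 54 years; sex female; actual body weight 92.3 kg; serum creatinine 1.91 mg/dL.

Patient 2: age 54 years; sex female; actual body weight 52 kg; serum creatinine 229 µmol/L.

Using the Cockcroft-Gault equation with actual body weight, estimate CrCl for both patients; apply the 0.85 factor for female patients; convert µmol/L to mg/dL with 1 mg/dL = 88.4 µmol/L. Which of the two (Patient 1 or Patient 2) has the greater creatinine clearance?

Patient 1: CrCl = (140 − 54) × 92.3 / (72 × 1.91) × 0.85 = 7937.8 / 137.52 × 0.85 ≈ 49.1 mL/min
Patient 2: SCr = 229 / 88.4 = 2.59 mg/dL
Patient 2: CrCl = (140 − 54) × 52 / (72 × 2.59) × 0.85 = 4472.0 / 186.48 × 0.85 ≈ 20.4 mL/min
49.1 vs 20.4 mL/min → Patient 1 is higher.

Patient 1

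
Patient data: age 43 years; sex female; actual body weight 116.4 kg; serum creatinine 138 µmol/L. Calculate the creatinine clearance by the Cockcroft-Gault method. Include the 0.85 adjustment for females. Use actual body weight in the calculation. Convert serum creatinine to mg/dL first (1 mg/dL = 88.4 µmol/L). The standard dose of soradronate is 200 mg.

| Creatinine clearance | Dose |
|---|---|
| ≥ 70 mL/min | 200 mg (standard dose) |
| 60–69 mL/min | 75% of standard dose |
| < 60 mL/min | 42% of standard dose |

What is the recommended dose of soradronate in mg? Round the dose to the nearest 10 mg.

200 mg

SCr = 138 / 88.4 = 1.561 mg/dL
CrCl = (140 − 43) × 116.4 / (72 × 1.561) × 0.85 = 11290.8 / 112.39 × 0.85 ≈ 85.4 mL/min
CrCl ≈ 85 mL/min → bracket ≥ 70 mL/min.
100% of 200 mg = 200 mg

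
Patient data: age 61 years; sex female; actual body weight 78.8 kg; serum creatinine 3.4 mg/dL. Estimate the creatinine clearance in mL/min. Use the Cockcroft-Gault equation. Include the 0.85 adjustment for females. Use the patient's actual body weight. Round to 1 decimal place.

CrCl = (140 − 61) × 78.8 / (72 × 3.4) × 0.85 = 6225.2 / 244.80 × 0.85 ≈ 21.6 mL/min

21.6 mL/min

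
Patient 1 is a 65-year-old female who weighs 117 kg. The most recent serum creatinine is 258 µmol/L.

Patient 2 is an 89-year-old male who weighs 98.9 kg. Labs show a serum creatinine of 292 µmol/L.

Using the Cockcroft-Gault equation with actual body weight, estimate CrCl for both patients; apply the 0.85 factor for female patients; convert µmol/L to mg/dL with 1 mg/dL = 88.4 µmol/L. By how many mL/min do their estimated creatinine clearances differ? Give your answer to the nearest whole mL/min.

14 mL/min

Patient 1: SCr = 258 / 88.4 = 2.919 mg/dL
Patient 1: CrCl = (140 − 65) × 117 / (72 × 2.919) × 0.85 = 8775.0 / 210.17 × 0.85 ≈ 35.5 mL/min
Patient 2: SCr = 292 / 88.4 = 3.303 mg/dL
Patient 2: CrCl = (140 − 89) × 98.9 / (72 × 3.303) = 5043.9 / 237.82 ≈ 21.2 mL/min
|35.5 − 21.2| = 14.3 mL/min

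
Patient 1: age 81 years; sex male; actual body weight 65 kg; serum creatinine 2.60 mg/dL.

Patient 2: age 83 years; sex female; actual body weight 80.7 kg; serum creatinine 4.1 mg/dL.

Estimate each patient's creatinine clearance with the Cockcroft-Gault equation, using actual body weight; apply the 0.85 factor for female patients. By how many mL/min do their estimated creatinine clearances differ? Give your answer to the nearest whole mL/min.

7 mL/min

Patient 1: CrCl = (140 − 81) × 65 / (72 × 2.6) = 3835.0 / 187.20 ≈ 20.5 mL/min
Patient 2: CrCl = (140 − 83) × 80.7 / (72 × 4.1) × 0.85 = 4599.9 / 295.20 × 0.85 ≈ 13.2 mL/min
|20.5 − 13.2| = 7.3 mL/min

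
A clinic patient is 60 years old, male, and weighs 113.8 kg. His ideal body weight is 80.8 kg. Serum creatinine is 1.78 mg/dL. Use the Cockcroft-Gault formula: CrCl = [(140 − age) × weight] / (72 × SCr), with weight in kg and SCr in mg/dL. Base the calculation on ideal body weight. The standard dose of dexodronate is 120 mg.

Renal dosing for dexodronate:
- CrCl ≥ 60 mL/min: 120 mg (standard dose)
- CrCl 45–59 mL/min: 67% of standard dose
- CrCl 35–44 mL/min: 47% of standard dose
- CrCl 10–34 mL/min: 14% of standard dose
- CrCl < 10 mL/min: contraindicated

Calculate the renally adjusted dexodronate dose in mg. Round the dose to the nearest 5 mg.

CrCl = (140 − 60) × 80.8 / (72 × 1.78) = 6464.0 / 128.16 ≈ 50.4 mL/min
CrCl ≈ 50 mL/min → bracket 45–59 mL/min.
67% of 120 mg = 80.4 mg → 80 mg

80 mg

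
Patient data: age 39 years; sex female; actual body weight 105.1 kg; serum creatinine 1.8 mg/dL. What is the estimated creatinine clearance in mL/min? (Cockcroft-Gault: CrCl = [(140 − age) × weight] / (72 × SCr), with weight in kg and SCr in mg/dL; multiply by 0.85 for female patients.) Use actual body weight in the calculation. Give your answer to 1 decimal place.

69.6 mL/min

CrCl = (140 − 39) × 105.1 / (72 × 1.8) × 0.85 = 10615.1 / 129.60 × 0.85 ≈ 69.6 mL/min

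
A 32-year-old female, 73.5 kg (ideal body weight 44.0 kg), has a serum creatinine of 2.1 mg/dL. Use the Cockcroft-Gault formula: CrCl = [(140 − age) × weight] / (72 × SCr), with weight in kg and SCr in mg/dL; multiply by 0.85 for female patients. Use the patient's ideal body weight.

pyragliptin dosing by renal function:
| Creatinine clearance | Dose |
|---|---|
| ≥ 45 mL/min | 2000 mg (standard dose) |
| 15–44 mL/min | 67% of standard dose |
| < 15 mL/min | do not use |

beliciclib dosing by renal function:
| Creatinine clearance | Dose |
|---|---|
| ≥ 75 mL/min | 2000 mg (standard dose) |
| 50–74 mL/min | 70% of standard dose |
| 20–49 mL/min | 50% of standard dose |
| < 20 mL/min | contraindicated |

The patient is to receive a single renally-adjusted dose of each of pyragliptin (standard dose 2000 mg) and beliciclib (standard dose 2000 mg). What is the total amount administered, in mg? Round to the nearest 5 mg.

CrCl = (140 − 32) × 44 / (72 × 2.1) × 0.85 = 4752.0 / 151.20 × 0.85 ≈ 26.7 mL/min
CrCl ≈ 27 mL/min.
pyragliptin: 15–44 mL/min → 67% of 2000 mg = 1340 mg.
beliciclib: 20–49 mL/min → 50% of 2000 mg = 1000 mg.
Total = 1340 + 1000 = 2340 mg.

2340 mg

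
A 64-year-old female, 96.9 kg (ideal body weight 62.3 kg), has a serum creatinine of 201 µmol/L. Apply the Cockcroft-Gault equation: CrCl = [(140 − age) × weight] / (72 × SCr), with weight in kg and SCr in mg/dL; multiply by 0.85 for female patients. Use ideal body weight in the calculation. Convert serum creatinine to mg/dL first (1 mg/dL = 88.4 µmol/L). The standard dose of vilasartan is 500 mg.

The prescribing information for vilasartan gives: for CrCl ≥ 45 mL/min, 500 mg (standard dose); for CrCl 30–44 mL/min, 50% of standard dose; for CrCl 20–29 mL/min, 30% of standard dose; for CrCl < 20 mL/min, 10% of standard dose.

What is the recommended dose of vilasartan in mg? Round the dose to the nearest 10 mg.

150 mg

SCr = 201 / 88.4 = 2.274 mg/dL
CrCl = (140 − 64) × 62.3 / (72 × 2.274) × 0.85 = 4734.8 / 163.73 × 0.85 ≈ 24.6 mL/min
CrCl ≈ 25 mL/min → bracket 20–29 mL/min.
30% of 500 mg = 150 mg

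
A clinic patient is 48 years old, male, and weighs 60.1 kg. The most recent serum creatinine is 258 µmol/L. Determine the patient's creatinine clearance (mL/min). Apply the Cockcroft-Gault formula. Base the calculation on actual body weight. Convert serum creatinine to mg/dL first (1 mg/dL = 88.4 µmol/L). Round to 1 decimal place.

SCr = 258 / 88.4 = 2.919 mg/dL
CrCl = (140 − 48) × 60.1 / (72 × 2.919) = 5529.2 / 210.17 ≈ 26.3 mL/min

26.3 mL/min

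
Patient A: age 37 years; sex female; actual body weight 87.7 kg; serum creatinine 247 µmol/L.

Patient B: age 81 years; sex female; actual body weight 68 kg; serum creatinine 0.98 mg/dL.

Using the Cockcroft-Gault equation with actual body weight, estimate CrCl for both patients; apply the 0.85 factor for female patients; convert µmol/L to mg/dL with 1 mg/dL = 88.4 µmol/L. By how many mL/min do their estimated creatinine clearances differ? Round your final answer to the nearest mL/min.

Patient A: SCr = 247 / 88.4 = 2.794 mg/dL
Patient A: CrCl = (140 − 37) × 87.7 / (72 × 2.794) × 0.85 = 9033.1 / 201.17 × 0.85 ≈ 38.2 mL/min
Patient B: CrCl = (140 − 81) × 68 / (72 × 0.98) × 0.85 = 4012.0 / 70.56 × 0.85 ≈ 48.3 mL/min
|38.2 − 48.3| = 10.1 mL/min

10 mL/min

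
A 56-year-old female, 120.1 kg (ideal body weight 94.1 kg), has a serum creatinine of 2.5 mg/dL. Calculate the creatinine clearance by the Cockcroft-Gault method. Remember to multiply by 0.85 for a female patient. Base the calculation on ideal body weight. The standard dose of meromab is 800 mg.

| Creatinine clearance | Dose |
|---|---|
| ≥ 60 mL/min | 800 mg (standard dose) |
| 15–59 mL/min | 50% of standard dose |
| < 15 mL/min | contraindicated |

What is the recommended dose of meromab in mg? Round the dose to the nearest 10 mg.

400 mg

CrCl = (140 − 56) × 94.1 / (72 × 2.5) × 0.85 = 7904.4 / 180.00 × 0.85 ≈ 37.3 mL/min
CrCl ≈ 37 mL/min → bracket 15–59 mL/min.
50% of 800 mg = 400 mg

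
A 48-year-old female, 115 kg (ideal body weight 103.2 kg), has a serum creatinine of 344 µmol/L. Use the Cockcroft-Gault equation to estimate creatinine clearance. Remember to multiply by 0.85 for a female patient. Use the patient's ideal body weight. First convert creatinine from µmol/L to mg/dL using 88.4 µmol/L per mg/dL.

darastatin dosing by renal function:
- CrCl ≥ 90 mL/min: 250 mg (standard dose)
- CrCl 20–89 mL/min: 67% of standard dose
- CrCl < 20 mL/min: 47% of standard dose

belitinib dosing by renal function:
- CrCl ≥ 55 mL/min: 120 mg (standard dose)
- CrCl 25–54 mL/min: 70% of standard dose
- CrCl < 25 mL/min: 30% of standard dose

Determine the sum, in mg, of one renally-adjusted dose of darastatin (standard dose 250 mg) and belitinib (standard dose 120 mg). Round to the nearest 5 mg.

SCr = 344 / 88.4 = 3.891 mg/dL
CrCl = (140 − 48) × 103.2 / (72 × 3.891) × 0.85 = 9494.4 / 280.15 × 0.85 ≈ 28.8 mL/min
CrCl ≈ 29 mL/min.
darastatin: 20–89 mL/min → 67% of 250 mg = 167.5 mg.
belitinib: 25–54 mL/min → 70% of 120 mg = 84 mg.
Total = 167.5 + 84 = 251.5 mg.

250 mg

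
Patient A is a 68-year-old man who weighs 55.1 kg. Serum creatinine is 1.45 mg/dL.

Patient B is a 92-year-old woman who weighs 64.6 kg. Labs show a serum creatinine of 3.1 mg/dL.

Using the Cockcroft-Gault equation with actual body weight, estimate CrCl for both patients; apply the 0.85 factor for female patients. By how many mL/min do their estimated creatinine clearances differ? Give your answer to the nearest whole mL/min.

Patient A: CrCl = (140 − 68) × 55.1 / (72 × 1.45) = 3967.2 / 104.40 ≈ 38.0 mL/min
Patient B: CrCl = (140 − 92) × 64.6 / (72 × 3.1) × 0.85 = 3100.8 / 223.20 × 0.85 ≈ 11.8 mL/min
|38.0 − 11.8| = 26.2 mL/min

26 mL/min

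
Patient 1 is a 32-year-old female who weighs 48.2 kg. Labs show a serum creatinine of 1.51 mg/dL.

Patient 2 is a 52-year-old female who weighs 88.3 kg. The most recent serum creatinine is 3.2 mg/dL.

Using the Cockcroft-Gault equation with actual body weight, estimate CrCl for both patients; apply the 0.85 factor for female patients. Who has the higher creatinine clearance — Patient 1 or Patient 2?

Patient 1: CrCl = (140 − 32) × 48.2 / (72 × 1.51) × 0.85 = 5205.6 / 108.72 × 0.85 ≈ 40.7 mL/min
Patient 2: CrCl = (140 − 52) × 88.3 / (72 × 3.2) × 0.85 = 7770.4 / 230.40 × 0.85 ≈ 28.7 mL/min
40.7 vs 28.7 mL/min → Patient 1 is higher.

Patient 1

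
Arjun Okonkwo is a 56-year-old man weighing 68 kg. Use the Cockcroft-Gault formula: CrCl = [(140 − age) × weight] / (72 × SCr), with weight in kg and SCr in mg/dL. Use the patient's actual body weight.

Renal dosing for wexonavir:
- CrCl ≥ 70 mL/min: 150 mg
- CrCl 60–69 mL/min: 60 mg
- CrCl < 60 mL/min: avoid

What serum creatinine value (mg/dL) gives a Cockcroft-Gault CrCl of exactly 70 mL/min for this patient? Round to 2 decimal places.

1.13 mg/dL

Standard dose requires CrCl ≥ 70 mL/min.
Set (140 − 56) × 68 / (72 × SCr) = 70
SCr = (140 − 56) × 68 / (72 × 70) = 1.133 mg/dL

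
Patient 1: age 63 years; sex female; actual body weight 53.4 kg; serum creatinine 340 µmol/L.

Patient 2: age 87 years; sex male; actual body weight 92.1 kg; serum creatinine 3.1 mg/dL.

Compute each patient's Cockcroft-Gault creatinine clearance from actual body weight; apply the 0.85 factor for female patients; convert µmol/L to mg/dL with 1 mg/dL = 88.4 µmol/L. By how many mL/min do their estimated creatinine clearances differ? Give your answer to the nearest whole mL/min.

9 mL/min

Patient 1: SCr = 340 / 88.4 = 3.846 mg/dL
Patient 1: CrCl = (140 − 63) × 53.4 / (72 × 3.846) × 0.85 = 4111.8 / 276.91 × 0.85 ≈ 12.6 mL/min
Patient 2: CrCl = (140 − 87) × 92.1 / (72 × 3.1) = 4881.3 / 223.20 ≈ 21.9 mL/min
|12.6 − 21.9| = 9.3 mL/min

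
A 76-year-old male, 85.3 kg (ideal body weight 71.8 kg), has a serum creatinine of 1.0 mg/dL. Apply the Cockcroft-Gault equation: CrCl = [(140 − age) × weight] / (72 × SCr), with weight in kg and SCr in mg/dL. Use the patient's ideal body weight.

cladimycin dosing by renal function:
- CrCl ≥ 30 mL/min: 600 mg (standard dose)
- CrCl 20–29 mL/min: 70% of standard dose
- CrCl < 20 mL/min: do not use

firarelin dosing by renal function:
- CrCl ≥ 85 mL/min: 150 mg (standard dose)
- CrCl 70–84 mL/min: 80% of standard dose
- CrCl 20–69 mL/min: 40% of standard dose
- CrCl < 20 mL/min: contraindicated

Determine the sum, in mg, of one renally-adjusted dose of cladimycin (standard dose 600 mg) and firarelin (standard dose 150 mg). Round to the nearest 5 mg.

CrCl = (140 − 76) × 71.8 / (72 × 1) = 4595.2 / 72.00 ≈ 63.8 mL/min
CrCl ≈ 64 mL/min.
cladimycin: ≥ 30 mL/min → 100% of 600 mg = 600 mg.
firarelin: 20–69 mL/min → 40% of 150 mg = 60 mg.
Total = 600 + 60 = 660 mg.

660 mg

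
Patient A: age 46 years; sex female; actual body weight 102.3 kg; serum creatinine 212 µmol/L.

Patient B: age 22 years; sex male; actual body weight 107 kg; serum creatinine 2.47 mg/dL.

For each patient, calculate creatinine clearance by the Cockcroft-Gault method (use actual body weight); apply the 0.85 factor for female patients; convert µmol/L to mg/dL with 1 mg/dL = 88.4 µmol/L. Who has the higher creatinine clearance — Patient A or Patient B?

Patient B

Patient A: SCr = 212 / 88.4 = 2.398 mg/dL
Patient A: CrCl = (140 − 46) × 102.3 / (72 × 2.398) × 0.85 = 9616.2 / 172.66 × 0.85 ≈ 47.3 mL/min
Patient B: CrCl = (140 − 22) × 107 / (72 × 2.47) = 12626.0 / 177.84 ≈ 71.0 mL/min
47.3 vs 71.0 mL/min → Patient B is higher.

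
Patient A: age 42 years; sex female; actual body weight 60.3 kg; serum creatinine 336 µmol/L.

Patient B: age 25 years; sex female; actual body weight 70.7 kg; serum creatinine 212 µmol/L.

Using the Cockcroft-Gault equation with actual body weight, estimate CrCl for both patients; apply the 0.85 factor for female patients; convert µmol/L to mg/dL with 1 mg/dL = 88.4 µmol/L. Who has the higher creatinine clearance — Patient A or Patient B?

Patient B

Patient A: SCr = 336 / 88.4 = 3.801 mg/dL
Patient A: CrCl = (140 − 42) × 60.3 / (72 × 3.801) × 0.85 = 5909.4 / 273.67 × 0.85 ≈ 18.4 mL/min
Patient B: SCr = 212 / 88.4 = 2.398 mg/dL
Patient B: CrCl = (140 − 25) × 70.7 / (72 × 2.398) × 0.85 = 8130.5 / 172.66 × 0.85 ≈ 40.0 mL/min
18.4 vs 40.0 mL/min → Patient B is higher.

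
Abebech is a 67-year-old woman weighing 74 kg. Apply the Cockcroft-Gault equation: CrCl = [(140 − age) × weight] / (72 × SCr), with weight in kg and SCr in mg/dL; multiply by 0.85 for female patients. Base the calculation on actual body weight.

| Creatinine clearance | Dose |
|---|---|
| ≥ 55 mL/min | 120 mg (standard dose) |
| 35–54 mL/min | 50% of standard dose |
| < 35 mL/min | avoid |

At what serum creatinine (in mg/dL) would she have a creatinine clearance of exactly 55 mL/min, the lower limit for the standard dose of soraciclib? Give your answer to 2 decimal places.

1.16 mg/dL

Standard dose requires CrCl ≥ 55 mL/min.
Set (140 − 67) × 74 × 0.85 / (72 × SCr) = 55
SCr = (140 − 67) × 74 × 0.85 / (72 × 55) = 1.160 mg/dL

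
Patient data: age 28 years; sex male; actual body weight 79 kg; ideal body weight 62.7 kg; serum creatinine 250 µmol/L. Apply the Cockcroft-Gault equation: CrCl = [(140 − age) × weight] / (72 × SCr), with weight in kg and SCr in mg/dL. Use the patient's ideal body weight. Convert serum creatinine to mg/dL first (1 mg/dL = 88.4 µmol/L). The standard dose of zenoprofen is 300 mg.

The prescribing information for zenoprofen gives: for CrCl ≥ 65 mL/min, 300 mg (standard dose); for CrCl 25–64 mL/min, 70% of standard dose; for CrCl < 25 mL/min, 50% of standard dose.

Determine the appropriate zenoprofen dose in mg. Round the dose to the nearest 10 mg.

SCr = 250 / 88.4 = 2.828 mg/dL
CrCl = (140 − 28) × 62.7 / (72 × 2.828) = 7022.4 / 203.62 ≈ 34.5 mL/min
CrCl ≈ 34 mL/min → bracket 25–64 mL/min.
70% of 300 mg = 210 mg

210 mg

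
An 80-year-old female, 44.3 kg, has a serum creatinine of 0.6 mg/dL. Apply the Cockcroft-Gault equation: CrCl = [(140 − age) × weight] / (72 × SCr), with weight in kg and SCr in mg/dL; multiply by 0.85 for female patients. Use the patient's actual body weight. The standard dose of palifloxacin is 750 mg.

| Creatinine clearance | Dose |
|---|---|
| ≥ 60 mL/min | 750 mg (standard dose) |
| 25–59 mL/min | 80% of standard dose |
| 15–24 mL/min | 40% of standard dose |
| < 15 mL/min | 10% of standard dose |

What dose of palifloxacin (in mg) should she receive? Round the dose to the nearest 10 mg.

CrCl = (140 − 80) × 44.3 / (72 × 0.6) × 0.85 = 2658.0 / 43.20 × 0.85 ≈ 52.3 mL/min
CrCl ≈ 52 mL/min → bracket 25–59 mL/min.
80% of 750 mg = 600 mg

600 mg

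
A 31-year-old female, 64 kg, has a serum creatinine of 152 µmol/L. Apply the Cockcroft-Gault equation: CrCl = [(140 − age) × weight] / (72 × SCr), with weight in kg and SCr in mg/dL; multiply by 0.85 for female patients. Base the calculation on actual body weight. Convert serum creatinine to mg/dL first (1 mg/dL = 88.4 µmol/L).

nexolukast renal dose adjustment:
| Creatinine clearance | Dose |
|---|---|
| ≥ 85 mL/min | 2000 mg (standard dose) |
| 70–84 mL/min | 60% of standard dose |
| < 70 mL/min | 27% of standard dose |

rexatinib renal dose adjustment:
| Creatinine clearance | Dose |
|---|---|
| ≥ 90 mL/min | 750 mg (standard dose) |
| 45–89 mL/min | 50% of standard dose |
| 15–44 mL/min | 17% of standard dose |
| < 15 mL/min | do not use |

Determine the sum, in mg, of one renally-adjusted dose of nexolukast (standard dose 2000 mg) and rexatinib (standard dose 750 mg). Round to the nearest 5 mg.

915 mg

SCr = 152 / 88.4 = 1.719 mg/dL
CrCl = (140 − 31) × 64 / (72 × 1.719) × 0.85 = 6976.0 / 123.77 × 0.85 ≈ 47.9 mL/min
CrCl ≈ 48 mL/min.
nexolukast: < 70 mL/min → 27% of 2000 mg = 540 mg.
rexatinib: 45–89 mL/min → 50% of 750 mg = 375 mg.
Total = 540 + 375 = 915 mg.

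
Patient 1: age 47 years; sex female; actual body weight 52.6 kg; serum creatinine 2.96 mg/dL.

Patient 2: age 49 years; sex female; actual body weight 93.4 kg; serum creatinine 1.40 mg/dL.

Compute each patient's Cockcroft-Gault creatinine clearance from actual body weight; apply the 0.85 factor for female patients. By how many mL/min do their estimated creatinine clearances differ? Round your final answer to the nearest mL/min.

52 mL/min

Patient 1: CrCl = (140 − 47) × 52.6 / (72 × 2.96) × 0.85 = 4891.8 / 213.12 × 0.85 ≈ 19.5 mL/min
Patient 2: CrCl = (140 − 49) × 93.4 / (72 × 1.4) × 0.85 = 8499.4 / 100.80 × 0.85 ≈ 71.7 mL/min
|19.5 − 71.7| = 52.2 mL/min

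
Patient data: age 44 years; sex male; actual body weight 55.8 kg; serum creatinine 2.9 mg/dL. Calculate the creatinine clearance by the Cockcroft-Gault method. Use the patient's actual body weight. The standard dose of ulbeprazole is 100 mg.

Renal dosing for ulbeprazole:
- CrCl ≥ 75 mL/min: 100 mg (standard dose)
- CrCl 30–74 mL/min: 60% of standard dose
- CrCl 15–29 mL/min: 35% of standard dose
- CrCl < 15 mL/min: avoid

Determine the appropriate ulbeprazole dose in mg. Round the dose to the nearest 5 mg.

CrCl = (140 − 44) × 55.8 / (72 × 2.9) = 5356.8 / 208.80 ≈ 25.7 mL/min
CrCl ≈ 26 mL/min → bracket 15–29 mL/min.
35% of 100 mg = 35 mg

35 mg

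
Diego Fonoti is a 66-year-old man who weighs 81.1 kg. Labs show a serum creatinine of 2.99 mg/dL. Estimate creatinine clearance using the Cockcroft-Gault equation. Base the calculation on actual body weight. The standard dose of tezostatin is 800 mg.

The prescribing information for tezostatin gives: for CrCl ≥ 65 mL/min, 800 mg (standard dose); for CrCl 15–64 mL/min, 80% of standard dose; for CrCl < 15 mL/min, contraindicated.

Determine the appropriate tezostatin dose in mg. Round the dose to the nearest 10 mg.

640 mg

CrCl = (140 − 66) × 81.1 / (72 × 2.99) = 6001.4 / 215.28 ≈ 27.9 mL/min
CrCl ≈ 28 mL/min → bracket 15–64 mL/min.
80% of 800 mg = 640 mg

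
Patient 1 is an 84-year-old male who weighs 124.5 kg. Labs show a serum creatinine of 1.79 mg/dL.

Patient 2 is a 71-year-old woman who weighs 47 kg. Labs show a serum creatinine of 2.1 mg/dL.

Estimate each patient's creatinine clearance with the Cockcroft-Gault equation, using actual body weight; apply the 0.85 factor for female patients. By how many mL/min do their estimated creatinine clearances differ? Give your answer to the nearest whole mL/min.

36 mL/min

Patient 1: CrCl = (140 − 84) × 124.5 / (72 × 1.79) = 6972.0 / 128.88 ≈ 54.1 mL/min
Patient 2: CrCl = (140 − 71) × 47 / (72 × 2.1) × 0.85 = 3243.0 / 151.20 × 0.85 ≈ 18.2 mL/min
|54.1 − 18.2| = 35.9 mL/min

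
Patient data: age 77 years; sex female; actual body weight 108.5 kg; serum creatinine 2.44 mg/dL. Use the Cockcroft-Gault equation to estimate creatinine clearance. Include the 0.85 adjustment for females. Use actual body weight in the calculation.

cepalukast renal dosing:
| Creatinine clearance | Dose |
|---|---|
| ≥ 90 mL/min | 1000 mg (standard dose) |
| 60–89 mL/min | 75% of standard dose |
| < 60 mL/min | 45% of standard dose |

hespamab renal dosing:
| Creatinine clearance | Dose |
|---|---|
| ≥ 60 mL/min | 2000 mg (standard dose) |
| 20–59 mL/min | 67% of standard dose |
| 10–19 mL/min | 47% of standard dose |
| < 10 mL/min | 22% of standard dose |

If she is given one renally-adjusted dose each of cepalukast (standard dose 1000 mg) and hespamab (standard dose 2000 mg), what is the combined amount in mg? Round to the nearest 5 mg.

1790 mg

CrCl = (140 − 77) × 108.5 / (72 × 2.44) × 0.85 = 6835.5 / 175.68 × 0.85 ≈ 33.1 mL/min
CrCl ≈ 33 mL/min.
cepalukast: < 60 mL/min → 45% of 1000 mg = 450 mg.
hespamab: 20–59 mL/min → 67% of 2000 mg = 1340 mg.
Total = 450 + 1340 = 1790 mg.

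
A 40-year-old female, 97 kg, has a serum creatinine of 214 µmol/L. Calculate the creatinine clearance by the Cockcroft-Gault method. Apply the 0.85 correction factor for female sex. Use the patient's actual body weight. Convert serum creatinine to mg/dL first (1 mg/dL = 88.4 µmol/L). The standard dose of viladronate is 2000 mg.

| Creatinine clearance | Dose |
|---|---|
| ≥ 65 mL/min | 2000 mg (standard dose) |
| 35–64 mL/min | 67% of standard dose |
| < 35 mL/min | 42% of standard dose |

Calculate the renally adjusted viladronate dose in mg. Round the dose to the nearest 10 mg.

SCr = 214 / 88.4 = 2.421 mg/dL
CrCl = (140 − 40) × 97 / (72 × 2.421) × 0.85 = 9700.0 / 174.31 × 0.85 ≈ 47.3 mL/min
CrCl ≈ 47 mL/min → bracket 35–64 mL/min.
67% of 2000 mg = 1340 mg

1340 mg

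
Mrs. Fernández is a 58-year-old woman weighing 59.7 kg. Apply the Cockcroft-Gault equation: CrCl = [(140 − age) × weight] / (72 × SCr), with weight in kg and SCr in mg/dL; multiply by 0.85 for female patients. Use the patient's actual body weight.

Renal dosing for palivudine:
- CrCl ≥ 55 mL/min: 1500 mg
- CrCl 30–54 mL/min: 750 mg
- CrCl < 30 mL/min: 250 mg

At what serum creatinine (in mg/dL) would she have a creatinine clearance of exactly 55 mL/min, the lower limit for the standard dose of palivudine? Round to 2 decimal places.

Standard dose requires CrCl ≥ 55 mL/min.
Set (140 − 58) × 59.7 × 0.85 / (72 × SCr) = 55
SCr = (140 − 58) × 59.7 × 0.85 / (72 × 55) = 1.051 mg/dL

1.05 mg/dL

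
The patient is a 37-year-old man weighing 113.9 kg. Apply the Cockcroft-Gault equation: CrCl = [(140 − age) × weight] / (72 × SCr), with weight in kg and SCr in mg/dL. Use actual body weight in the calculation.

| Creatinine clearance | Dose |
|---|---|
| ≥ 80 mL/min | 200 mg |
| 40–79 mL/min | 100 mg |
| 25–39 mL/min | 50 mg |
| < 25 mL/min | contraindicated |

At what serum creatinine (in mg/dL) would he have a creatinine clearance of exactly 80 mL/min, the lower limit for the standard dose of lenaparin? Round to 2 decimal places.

2.04 mg/dL

Standard dose requires CrCl ≥ 80 mL/min.
Set (140 − 37) × 113.9 / (72 × SCr) = 80
SCr = (140 − 37) × 113.9 / (72 × 80) = 2.037 mg/dL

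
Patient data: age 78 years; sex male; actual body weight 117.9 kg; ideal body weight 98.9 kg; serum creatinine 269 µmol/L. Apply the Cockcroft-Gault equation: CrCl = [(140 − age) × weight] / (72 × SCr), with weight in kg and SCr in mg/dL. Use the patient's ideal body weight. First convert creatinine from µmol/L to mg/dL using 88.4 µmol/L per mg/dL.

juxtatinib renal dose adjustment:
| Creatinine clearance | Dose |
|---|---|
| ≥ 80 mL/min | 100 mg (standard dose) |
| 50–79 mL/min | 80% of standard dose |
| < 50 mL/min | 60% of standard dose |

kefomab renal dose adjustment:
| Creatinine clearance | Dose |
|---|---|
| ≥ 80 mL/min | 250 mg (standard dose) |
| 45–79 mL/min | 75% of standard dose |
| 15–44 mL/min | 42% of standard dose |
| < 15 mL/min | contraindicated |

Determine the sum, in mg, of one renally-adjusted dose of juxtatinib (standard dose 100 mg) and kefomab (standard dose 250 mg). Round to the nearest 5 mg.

165 mg

SCr = 269 / 88.4 = 3.043 mg/dL
CrCl = (140 − 78) × 98.9 / (72 × 3.043) = 6131.8 / 219.10 ≈ 28.0 mL/min
CrCl ≈ 28 mL/min.
juxtatinib: < 50 mL/min → 60% of 100 mg = 60 mg.
kefomab: 15–44 mL/min → 42% of 250 mg = 105 mg.
Total = 60 + 105 = 165 mg.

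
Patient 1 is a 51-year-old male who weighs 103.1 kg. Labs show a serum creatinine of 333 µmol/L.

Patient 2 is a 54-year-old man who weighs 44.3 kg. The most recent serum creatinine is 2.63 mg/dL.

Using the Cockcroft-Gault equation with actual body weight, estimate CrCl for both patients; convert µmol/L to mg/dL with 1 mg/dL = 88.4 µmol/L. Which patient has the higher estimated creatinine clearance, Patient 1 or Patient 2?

Patient 1: SCr = 333 / 88.4 = 3.767 mg/dL
Patient 1: CrCl = (140 − 51) × 103.1 / (72 × 3.767) = 9175.9 / 271.22 ≈ 33.8 mL/min
Patient 2: CrCl = (140 − 54) × 44.3 / (72 × 2.63) = 3809.8 / 189.36 ≈ 20.1 mL/min
33.8 vs 20.1 mL/min → Patient 1 is higher.

Patient 1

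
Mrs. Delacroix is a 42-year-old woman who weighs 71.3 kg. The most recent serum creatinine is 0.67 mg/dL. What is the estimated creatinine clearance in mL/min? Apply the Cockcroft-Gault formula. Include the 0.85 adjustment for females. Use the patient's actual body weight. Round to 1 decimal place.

CrCl = (140 − 42) × 71.3 / (72 × 0.67) × 0.85 = 6987.4 / 48.24 × 0.85 ≈ 123.1 mL/min

123.1 mL/min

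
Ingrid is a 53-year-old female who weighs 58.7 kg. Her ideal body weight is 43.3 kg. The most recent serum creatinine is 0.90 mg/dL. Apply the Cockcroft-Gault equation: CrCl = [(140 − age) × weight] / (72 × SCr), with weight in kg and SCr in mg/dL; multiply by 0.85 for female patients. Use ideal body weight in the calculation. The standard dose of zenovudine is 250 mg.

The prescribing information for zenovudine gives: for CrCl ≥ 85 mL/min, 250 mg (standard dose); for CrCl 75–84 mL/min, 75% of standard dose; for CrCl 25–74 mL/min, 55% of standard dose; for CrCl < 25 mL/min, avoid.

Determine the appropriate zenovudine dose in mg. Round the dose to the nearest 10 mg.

140 mg

CrCl = (140 − 53) × 43.3 / (72 × 0.9) × 0.85 = 3767.1 / 64.80 × 0.85 ≈ 49.4 mL/min
CrCl ≈ 49 mL/min → bracket 25–74 mL/min.
55% of 250 mg = 137.5 mg → 140 mg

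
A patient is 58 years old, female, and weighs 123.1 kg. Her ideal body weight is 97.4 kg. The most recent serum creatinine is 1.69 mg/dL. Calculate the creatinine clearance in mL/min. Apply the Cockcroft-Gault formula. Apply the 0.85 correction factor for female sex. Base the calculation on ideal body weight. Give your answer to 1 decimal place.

CrCl = (140 − 58) × 97.4 / (72 × 1.69) × 0.85 = 7986.8 / 121.68 × 0.85 ≈ 55.8 mL/min

55.8 mL/min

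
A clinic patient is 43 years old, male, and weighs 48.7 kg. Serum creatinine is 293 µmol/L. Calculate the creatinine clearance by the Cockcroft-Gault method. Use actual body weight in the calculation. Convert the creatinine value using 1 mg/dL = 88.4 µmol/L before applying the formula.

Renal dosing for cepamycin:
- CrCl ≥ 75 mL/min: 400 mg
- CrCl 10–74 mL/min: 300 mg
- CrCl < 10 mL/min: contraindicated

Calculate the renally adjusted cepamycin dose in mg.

SCr = 293 / 88.4 = 3.314 mg/dL
CrCl = (140 − 43) × 48.7 / (72 × 3.314) = 4723.9 / 238.61 ≈ 19.8 mL/min
CrCl ≈ 20 mL/min → bracket 10–74 mL/min.
Dose for this bracket: 300 mg.

300 mg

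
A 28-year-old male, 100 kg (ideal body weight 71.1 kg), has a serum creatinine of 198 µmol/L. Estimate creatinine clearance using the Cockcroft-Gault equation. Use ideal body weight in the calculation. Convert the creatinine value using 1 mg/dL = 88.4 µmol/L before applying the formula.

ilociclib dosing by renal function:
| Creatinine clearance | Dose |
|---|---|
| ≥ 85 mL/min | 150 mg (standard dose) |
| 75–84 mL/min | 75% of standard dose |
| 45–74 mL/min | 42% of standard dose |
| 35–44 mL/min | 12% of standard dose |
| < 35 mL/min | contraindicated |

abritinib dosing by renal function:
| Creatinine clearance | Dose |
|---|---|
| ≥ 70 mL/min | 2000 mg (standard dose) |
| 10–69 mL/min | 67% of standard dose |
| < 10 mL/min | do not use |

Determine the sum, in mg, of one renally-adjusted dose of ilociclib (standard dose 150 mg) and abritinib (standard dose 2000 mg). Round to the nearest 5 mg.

SCr = 198 / 88.4 = 2.24 mg/dL
CrCl = (140 − 28) × 71.1 / (72 × 2.24) = 7963.2 / 161.28 ≈ 49.4 mL/min
CrCl ≈ 49 mL/min.
ilociclib: 45–74 mL/min → 42% of 150 mg = 63 mg.
abritinib: 10–69 mL/min → 67% of 2000 mg = 1340 mg.
Total = 63 + 1340 = 1403 mg.

1405 mg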